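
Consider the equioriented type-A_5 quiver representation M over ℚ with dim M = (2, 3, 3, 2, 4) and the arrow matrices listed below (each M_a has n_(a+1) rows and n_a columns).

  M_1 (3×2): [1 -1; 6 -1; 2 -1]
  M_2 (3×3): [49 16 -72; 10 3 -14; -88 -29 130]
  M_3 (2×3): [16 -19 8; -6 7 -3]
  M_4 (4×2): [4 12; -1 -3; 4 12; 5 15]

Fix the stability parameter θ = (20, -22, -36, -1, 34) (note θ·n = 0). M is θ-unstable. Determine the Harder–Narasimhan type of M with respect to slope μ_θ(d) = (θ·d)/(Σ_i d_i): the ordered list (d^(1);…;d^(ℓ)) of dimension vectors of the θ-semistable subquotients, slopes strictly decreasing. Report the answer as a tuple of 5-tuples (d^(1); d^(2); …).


Interval decomposition of M: I[1,3], I[1,5], I[2,2], I[3,4], I[5,5]^3.
HN type (ℓ=5): μ^(1)=34; μ^(2)=-1; μ^(3)=-38/3; μ^(4)=-22; μ^(5)=-36

((0, 0, 0, 0, 4); (0, 0, 0, 2, 0); (2, 2, 2, 0, 0); (0, 1, 0, 0, 0); (0, 0, 1, 0, 0))


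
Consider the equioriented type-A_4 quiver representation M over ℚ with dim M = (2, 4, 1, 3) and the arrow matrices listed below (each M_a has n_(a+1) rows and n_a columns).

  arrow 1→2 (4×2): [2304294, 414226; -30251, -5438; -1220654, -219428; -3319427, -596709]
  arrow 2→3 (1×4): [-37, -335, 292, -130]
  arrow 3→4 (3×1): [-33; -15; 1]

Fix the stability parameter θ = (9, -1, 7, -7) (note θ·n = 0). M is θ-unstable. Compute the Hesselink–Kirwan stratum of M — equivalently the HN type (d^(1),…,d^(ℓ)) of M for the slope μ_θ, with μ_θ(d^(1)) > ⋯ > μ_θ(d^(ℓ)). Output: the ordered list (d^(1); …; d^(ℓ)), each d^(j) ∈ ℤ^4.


Barcode: M ≅ I[1,2], I[1,4], I[2,2]^2, I[4,4]^2. HN layers by μ_θ (4 steps, strictly decreasing):
  μ^(1)=4; μ^(2)=2; μ^(3)=-1; μ^(4)=-7

((1, 1, 0, 0); (1, 1, 1, 1); (0, 2, 0, 0); (0, 0, 0, 2))


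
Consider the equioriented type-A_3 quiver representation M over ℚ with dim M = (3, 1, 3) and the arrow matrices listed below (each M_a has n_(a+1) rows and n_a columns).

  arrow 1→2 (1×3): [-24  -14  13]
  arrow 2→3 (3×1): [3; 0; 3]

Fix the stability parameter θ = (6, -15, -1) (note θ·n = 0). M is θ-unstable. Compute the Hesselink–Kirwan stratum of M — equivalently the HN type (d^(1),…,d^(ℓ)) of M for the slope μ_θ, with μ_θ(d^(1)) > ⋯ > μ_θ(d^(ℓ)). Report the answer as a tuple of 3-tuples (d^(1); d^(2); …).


Via rank(M_{q-1}∘⋯∘M_p): M ≅ I[1,1]^2, I[1,3], I[3,3]^2.
μ_θ-semistable layers: μ^(1)=6; μ^(2)=-1; μ^(3)=-9/2

((2, 0, 0); (0, 0, 3); (1, 1, 0))


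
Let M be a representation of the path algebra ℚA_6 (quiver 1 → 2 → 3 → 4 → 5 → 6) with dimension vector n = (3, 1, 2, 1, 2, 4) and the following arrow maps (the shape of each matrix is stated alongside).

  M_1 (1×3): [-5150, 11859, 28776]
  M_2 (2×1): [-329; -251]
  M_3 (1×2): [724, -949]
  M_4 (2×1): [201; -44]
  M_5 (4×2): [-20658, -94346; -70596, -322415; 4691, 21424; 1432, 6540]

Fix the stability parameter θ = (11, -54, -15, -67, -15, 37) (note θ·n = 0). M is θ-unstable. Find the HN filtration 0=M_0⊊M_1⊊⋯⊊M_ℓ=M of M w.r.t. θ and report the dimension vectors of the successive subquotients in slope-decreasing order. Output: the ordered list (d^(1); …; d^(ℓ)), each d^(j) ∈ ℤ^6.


Barcode: M ≅ I[1,1]^2, I[1,6], I[3,3], I[5,6], I[6,6]^2. HN layers by μ_θ (4 steps, strictly decreasing):
  μ^(1)=37; μ^(2)=11; μ^(3)=-15; μ^(4)=-125/4

((0, 0, 0, 0, 0, 4); (2, 0, 0, 0, 0, 0); (0, 0, 1, 0, 2, 0); (1, 1, 1, 1, 0, 0))


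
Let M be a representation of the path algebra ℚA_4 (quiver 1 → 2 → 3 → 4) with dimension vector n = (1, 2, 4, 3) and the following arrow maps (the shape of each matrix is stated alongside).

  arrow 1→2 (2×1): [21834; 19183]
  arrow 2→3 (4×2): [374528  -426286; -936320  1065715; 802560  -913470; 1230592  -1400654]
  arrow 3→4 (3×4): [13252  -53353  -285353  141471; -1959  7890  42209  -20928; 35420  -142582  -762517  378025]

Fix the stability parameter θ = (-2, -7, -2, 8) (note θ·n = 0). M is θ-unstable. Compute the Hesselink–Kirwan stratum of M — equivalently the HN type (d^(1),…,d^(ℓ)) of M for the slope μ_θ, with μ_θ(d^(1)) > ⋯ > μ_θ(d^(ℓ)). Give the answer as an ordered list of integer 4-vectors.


Interval decomposition of M: I[1,4], I[2,2], I[3,3], I[3,4]^2.
HN type (ℓ=4): μ^(1)=8; μ^(2)=-2; μ^(3)=-9/2; μ^(4)=-7

((0, 0, 0, 3); (0, 0, 4, 0); (1, 1, 0, 0); (0, 1, 0, 0))


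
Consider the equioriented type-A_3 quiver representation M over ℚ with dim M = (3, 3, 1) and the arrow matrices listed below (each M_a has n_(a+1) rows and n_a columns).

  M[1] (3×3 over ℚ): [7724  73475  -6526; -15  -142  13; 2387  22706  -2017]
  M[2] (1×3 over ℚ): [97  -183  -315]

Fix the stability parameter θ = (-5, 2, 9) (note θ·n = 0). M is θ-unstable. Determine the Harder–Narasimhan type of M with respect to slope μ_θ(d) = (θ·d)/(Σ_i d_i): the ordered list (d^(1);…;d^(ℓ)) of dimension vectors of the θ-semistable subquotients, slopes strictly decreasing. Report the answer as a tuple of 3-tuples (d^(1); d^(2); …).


Barcode: M ≅ I[1,1], I[1,2], I[1,3], I[2,2]. HN layers by μ_θ (3 steps, strictly decreasing):
  μ^(1)=9; μ^(2)=2; μ^(3)=-5

((0, 0, 1); (0, 3, 0); (3, 0, 0))


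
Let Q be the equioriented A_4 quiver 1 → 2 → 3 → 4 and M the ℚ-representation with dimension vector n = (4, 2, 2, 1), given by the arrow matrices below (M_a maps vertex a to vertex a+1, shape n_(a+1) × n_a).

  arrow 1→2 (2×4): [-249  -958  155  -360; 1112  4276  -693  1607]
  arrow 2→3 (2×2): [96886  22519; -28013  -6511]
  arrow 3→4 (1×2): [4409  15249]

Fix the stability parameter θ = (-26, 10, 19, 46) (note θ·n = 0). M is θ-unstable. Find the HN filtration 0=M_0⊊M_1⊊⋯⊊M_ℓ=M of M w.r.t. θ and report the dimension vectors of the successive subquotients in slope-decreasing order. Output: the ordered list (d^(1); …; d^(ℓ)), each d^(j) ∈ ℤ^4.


Via rank(M_{q-1}∘⋯∘M_p): M ≅ I[1,1]^2, I[1,3], I[1,4].
μ_θ-semistable layers: μ^(1)=46; μ^(2)=19; μ^(3)=10; μ^(4)=-26

((0, 0, 0, 1); (0, 0, 2, 0); (0, 2, 0, 0); (4, 0, 0, 0))


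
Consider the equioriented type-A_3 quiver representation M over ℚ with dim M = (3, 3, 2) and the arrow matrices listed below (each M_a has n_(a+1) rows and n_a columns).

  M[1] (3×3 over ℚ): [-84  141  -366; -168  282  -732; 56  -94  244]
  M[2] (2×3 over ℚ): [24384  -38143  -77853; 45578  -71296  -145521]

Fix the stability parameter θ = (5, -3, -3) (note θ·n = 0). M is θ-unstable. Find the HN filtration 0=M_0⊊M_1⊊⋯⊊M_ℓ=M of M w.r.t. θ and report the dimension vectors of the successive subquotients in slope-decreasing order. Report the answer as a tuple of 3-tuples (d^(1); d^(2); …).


Interval decomposition of M: I[1,1]^2, I[1,2], I[2,3]^2.
HN type (ℓ=3): μ^(1)=5; μ^(2)=1; μ^(3)=-3

((2, 0, 0); (1, 1, 0); (0, 2, 2))


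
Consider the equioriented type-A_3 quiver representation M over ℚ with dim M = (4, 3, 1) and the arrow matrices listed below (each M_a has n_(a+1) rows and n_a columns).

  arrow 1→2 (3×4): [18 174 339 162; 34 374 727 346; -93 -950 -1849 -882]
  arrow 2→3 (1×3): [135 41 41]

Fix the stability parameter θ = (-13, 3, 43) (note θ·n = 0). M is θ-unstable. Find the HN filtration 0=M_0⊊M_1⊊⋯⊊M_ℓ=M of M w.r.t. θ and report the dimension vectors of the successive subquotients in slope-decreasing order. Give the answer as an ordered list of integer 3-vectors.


Interval decomposition of M: I[1,1]^2, I[1,2], I[1,3], I[2,2].
HN type (ℓ=3): μ^(1)=43; μ^(2)=3; μ^(3)=-13

((0, 0, 1); (0, 3, 0); (4, 0, 0))


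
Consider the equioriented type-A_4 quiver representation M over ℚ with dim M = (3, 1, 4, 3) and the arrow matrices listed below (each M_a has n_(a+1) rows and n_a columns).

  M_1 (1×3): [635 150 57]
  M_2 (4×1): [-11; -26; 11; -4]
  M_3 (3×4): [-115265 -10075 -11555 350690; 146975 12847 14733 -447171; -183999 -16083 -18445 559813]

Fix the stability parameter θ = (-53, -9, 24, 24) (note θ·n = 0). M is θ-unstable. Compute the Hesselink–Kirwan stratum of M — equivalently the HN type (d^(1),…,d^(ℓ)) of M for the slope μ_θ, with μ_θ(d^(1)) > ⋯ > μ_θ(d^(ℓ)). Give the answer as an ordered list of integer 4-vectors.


Interval decomposition of M: I[1,1]^2, I[1,3], I[3,3], I[3,4]^2, I[4,4].
HN type (ℓ=3): μ^(1)=24; μ^(2)=-9; μ^(3)=-53

((0, 0, 4, 3); (0, 1, 0, 0); (3, 0, 0, 0))


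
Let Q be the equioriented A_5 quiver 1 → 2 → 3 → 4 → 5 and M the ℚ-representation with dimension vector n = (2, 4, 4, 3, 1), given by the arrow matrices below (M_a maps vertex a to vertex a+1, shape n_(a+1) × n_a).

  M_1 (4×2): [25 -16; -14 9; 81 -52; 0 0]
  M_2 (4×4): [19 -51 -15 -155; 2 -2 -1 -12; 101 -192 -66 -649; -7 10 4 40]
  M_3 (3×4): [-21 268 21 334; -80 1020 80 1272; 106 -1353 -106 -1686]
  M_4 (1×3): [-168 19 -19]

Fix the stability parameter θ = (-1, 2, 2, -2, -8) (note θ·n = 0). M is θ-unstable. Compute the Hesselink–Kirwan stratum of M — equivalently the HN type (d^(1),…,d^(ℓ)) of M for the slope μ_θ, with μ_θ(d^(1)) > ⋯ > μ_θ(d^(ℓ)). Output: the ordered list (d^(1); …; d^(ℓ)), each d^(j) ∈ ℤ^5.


Barcode: M ≅ I[1,4], I[1,5], I[2,3]^2, I[4,4]. HN layers by μ_θ (5 steps, strictly decreasing):
  μ^(1)=2; μ^(2)=2/3; μ^(3)=-1; μ^(4)=-7/5; μ^(5)=-2

((0, 2, 2, 0, 0); (0, 1, 1, 1, 0); (1, 0, 0, 0, 0); (1, 1, 1, 1, 1); (0, 0, 0, 1, 0))


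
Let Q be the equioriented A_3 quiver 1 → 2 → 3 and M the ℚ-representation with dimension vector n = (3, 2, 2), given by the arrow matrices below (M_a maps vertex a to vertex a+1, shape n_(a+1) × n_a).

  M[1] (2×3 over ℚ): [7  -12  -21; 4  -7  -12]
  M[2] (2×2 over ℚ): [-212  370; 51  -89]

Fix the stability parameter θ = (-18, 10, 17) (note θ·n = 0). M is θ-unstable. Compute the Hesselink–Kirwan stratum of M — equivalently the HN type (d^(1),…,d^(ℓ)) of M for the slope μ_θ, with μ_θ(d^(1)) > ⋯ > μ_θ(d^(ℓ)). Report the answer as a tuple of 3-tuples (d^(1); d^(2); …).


Interval decomposition of M: I[1,1], I[1,3]^2.
HN type (ℓ=3): μ^(1)=17; μ^(2)=10; μ^(3)=-18

((0, 0, 2); (0, 2, 0); (3, 0, 0))


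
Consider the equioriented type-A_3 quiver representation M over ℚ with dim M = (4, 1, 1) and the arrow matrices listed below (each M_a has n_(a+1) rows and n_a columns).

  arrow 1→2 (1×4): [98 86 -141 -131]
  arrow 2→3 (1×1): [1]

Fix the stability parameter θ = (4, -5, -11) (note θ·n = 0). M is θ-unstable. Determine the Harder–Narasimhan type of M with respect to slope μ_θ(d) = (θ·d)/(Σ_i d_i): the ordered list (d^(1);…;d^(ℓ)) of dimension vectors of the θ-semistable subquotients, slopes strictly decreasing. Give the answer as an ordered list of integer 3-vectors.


Via rank(M_{q-1}∘⋯∘M_p): M ≅ I[1,1]^3, I[1,3].
μ_θ-semistable layers: μ^(1)=4; μ^(2)=-4

((3, 0, 0); (1, 1, 1))


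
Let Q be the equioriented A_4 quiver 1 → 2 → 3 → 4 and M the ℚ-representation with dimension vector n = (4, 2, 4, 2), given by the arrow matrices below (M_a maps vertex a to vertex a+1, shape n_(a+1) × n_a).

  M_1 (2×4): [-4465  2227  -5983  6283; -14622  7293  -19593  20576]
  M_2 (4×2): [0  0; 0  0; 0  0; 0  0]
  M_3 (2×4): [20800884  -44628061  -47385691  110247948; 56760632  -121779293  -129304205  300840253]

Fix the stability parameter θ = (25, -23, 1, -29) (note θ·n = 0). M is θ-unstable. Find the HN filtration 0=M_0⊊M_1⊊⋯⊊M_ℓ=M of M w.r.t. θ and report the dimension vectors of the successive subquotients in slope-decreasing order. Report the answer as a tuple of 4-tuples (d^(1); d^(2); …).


Barcode: M ≅ I[1,1]^2, I[1,2]^2, I[3,3]^2, I[3,4]^2. HN layers by μ_θ (3 steps, strictly decreasing):
  μ^(1)=25; μ^(2)=1; μ^(3)=-14

((2, 0, 0, 0); (2, 2, 2, 0); (0, 0, 2, 2))


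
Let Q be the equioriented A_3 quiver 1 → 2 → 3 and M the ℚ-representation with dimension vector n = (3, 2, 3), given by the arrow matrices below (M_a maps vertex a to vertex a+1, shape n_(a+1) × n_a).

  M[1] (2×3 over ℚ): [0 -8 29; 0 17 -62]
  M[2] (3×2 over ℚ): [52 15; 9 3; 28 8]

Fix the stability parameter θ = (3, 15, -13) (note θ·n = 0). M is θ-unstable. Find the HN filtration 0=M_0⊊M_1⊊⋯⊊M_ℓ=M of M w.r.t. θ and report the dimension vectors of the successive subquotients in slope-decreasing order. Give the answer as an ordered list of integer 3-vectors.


Barcode: M ≅ I[1,1], I[1,3]^2, I[3,3]. HN layers by μ_θ (3 steps, strictly decreasing):
  μ^(1)=3; μ^(2)=5/3; μ^(3)=-13

((1, 0, 0); (2, 2, 2); (0, 0, 1))


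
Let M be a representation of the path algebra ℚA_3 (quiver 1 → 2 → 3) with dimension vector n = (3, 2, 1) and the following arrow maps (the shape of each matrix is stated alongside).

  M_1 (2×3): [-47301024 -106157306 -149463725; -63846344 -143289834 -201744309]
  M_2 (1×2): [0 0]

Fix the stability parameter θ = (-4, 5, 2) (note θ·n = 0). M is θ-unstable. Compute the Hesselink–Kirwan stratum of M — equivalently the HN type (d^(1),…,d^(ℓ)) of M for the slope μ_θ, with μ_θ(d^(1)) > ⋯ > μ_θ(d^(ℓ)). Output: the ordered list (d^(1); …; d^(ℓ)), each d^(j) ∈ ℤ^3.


Interval decomposition of M: I[1,1], I[1,2]^2, I[3,3].
HN type (ℓ=3): μ^(1)=5; μ^(2)=2; μ^(3)=-4

((0, 2, 0); (0, 0, 1); (3, 0, 0))


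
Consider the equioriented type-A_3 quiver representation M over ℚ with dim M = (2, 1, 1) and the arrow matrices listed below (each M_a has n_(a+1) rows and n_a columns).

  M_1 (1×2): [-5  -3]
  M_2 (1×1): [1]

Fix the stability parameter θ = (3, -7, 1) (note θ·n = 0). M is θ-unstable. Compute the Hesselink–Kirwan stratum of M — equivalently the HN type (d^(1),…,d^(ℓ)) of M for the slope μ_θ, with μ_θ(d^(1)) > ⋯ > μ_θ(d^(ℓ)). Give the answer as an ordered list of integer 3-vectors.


Via rank(M_{q-1}∘⋯∘M_p): M ≅ I[1,1], I[1,3].
μ_θ-semistable layers: μ^(1)=3; μ^(2)=1; μ^(3)=-2

((1, 0, 0); (0, 0, 1); (1, 1, 0))


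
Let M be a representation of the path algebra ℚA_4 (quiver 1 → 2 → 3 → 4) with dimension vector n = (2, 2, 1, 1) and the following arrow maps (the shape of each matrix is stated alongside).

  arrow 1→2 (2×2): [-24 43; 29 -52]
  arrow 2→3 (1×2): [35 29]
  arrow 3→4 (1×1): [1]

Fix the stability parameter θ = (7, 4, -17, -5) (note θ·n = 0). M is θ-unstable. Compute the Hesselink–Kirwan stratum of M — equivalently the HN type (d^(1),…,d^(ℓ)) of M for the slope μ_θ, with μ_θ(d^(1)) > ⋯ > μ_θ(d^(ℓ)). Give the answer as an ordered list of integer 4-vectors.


Barcode: M ≅ I[1,2], I[1,4]. HN layers by μ_θ (2 steps, strictly decreasing):
  μ^(1)=11/2; μ^(2)=-11/4

((1, 1, 0, 0); (1, 1, 1, 1))


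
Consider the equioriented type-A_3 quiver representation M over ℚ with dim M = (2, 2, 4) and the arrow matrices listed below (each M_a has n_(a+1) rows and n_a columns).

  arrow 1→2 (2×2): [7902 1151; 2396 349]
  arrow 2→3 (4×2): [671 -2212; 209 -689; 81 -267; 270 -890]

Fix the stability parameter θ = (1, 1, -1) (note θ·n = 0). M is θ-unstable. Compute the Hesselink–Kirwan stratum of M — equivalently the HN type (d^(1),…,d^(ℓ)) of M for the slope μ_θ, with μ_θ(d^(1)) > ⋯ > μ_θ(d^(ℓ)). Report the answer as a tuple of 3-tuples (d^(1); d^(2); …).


Barcode: M ≅ I[1,3]^2, I[3,3]^2. HN layers by μ_θ (2 steps, strictly decreasing):
  μ^(1)=1/3; μ^(2)=-1

((2, 2, 2); (0, 0, 2))


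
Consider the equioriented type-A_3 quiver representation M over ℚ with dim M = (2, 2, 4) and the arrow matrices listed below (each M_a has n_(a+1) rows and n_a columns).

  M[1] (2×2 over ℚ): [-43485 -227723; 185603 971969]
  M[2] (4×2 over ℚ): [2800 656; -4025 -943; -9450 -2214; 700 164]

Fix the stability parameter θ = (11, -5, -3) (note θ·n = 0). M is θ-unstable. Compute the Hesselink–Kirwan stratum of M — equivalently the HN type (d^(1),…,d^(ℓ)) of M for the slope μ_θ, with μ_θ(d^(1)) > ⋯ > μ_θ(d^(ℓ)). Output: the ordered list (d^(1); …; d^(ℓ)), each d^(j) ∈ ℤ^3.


Via rank(M_{q-1}∘⋯∘M_p): M ≅ I[1,2], I[1,3], I[3,3]^3.
μ_θ-semistable layers: μ^(1)=3; μ^(2)=1; μ^(3)=-3

((1, 1, 0); (1, 1, 1); (0, 0, 3))


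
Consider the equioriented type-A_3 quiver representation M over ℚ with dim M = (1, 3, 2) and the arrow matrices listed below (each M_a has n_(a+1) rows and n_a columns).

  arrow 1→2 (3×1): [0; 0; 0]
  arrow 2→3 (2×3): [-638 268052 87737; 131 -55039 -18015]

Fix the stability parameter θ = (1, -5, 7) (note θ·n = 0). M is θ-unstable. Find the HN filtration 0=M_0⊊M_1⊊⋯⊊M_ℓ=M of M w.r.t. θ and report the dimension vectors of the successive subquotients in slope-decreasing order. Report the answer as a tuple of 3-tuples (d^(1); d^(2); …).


Interval decomposition of M: I[1,1], I[2,2], I[2,3]^2.
HN type (ℓ=3): μ^(1)=7; μ^(2)=1; μ^(3)=-5

((0, 0, 2); (1, 0, 0); (0, 3, 0))


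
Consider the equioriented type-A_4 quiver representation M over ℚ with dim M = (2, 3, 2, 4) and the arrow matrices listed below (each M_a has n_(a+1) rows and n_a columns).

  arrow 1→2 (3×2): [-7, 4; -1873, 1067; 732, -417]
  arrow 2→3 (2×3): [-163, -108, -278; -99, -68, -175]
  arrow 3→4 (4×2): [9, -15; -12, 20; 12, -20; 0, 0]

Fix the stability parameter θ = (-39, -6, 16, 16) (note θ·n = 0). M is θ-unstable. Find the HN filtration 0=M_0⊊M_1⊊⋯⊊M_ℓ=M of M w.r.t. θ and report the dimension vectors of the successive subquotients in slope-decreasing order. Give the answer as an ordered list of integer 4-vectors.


Via rank(M_{q-1}∘⋯∘M_p): M ≅ I[1,3], I[1,4], I[2,2], I[4,4]^3.
μ_θ-semistable layers: μ^(1)=16; μ^(2)=-6; μ^(3)=-39

((0, 0, 2, 4); (0, 3, 0, 0); (2, 0, 0, 0))


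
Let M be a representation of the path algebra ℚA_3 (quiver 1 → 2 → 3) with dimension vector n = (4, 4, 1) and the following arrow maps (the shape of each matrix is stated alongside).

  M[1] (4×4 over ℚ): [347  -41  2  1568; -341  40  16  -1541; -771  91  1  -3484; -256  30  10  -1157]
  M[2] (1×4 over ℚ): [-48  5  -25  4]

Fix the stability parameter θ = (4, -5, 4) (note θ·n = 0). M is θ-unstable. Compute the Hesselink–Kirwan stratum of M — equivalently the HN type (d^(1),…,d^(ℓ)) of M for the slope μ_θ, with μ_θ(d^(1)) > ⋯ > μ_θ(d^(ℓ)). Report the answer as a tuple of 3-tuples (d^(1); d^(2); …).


Interval decomposition of M: I[1,2]^3, I[1,3].
HN type (ℓ=2): μ^(1)=4; μ^(2)=-1/2

((0, 0, 1); (4, 4, 0))


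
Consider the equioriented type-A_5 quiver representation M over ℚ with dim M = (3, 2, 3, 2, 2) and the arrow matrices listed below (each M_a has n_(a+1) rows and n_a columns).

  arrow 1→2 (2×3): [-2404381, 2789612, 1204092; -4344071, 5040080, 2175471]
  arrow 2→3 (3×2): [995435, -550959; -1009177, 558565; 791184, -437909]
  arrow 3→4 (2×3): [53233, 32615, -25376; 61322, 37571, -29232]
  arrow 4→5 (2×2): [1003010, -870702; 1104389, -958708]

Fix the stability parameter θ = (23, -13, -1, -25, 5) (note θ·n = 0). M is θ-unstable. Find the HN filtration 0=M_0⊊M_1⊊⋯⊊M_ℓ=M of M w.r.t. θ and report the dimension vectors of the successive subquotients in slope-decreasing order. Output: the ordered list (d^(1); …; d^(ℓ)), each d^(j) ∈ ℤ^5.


Barcode: M ≅ I[1,1], I[1,3], I[1,5], I[3,5]. HN layers by μ_θ (5 steps, strictly decreasing):
  μ^(1)=23; μ^(2)=5; μ^(3)=3; μ^(4)=-4; μ^(5)=-13

((1, 0, 0, 0, 0); (0, 0, 0, 0, 2); (1, 1, 1, 0, 0); (1, 1, 1, 1, 0); (0, 0, 1, 1, 0))


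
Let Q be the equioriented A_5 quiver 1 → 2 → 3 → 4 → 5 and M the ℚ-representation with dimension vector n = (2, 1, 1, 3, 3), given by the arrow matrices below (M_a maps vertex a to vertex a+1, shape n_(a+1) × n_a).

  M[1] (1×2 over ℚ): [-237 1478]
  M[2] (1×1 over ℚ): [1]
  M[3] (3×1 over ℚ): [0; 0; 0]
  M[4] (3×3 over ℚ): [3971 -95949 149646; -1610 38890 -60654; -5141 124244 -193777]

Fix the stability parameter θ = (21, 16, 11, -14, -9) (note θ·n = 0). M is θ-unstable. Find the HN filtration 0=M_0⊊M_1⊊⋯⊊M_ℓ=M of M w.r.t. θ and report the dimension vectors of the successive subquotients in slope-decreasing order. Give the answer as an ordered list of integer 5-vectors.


Interval decomposition of M: I[1,1], I[1,3], I[4,5]^3.
HN type (ℓ=4): μ^(1)=21; μ^(2)=16; μ^(3)=-9; μ^(4)=-14

((1, 0, 0, 0, 0); (1, 1, 1, 0, 0); (0, 0, 0, 0, 3); (0, 0, 0, 3, 0))


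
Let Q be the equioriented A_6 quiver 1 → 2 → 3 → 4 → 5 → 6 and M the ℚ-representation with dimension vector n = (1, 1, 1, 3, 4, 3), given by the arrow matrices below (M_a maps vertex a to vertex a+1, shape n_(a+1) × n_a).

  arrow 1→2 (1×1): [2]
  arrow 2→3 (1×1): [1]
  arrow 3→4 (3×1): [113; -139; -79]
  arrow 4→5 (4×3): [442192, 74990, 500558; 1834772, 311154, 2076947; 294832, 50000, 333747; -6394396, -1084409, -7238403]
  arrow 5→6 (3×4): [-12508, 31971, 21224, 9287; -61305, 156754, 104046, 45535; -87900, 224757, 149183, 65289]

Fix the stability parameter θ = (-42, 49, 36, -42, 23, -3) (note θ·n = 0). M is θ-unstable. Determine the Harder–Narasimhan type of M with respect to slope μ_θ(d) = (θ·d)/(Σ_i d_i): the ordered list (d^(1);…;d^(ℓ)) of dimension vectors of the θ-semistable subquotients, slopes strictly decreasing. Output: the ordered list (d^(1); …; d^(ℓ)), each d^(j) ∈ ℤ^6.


Via rank(M_{q-1}∘⋯∘M_p): M ≅ I[1,6], I[4,6]^2, I[5,5].
μ_θ-semistable layers: μ^(1)=23; μ^(2)=63/5; μ^(3)=10; μ^(4)=-42

((0, 0, 0, 0, 1, 0); (0, 1, 1, 1, 1, 1); (0, 0, 0, 0, 2, 2); (1, 0, 0, 2, 0, 0))


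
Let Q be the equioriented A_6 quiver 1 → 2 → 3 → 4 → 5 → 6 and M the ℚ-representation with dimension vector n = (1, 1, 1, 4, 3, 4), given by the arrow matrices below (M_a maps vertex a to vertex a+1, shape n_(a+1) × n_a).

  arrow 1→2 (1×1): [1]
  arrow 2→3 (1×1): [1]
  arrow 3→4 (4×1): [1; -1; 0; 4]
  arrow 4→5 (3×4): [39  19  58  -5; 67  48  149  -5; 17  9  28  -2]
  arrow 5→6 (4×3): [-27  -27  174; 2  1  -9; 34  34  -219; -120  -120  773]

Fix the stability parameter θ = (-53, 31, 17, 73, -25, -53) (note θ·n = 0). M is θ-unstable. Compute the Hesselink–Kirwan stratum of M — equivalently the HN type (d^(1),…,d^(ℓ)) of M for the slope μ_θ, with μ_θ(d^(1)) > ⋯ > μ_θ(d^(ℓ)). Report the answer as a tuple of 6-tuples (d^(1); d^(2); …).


Barcode: M ≅ I[1,6], I[4,4], I[4,6]^2, I[6,6]. HN layers by μ_θ (4 steps, strictly decreasing):
  μ^(1)=73; μ^(2)=43/5; μ^(3)=-5/3; μ^(4)=-53

((0, 0, 0, 1, 0, 0); (0, 1, 1, 1, 1, 1); (0, 0, 0, 2, 2, 2); (1, 0, 0, 0, 0, 1))


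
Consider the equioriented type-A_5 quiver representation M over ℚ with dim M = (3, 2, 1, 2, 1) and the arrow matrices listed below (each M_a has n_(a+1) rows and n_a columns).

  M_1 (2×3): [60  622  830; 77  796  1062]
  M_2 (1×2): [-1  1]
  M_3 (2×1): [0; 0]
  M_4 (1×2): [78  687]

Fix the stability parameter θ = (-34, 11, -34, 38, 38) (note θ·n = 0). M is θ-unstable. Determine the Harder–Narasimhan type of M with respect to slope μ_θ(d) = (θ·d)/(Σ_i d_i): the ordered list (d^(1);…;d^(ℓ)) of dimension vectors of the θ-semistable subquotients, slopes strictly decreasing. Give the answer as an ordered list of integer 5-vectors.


Interval decomposition of M: I[1,1], I[1,2], I[1,3], I[4,4], I[4,5].
HN type (ℓ=4): μ^(1)=38; μ^(2)=11; μ^(3)=-23/2; μ^(4)=-34

((0, 0, 0, 2, 1); (0, 1, 0, 0, 0); (0, 1, 1, 0, 0); (3, 0, 0, 0, 0))


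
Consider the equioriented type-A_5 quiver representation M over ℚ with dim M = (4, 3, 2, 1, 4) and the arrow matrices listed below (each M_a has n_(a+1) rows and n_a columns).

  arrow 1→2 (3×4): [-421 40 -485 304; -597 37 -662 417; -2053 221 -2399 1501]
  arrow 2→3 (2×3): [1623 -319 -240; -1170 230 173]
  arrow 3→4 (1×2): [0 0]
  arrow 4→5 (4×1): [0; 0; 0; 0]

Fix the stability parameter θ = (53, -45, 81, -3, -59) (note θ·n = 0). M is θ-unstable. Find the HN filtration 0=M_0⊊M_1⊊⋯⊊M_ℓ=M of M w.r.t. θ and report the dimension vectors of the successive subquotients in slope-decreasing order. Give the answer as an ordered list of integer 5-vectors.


Interval decomposition of M: I[1,1], I[1,2], I[1,3]^2, I[4,4], I[5,5]^4.
HN type (ℓ=5): μ^(1)=81; μ^(2)=53; μ^(3)=4; μ^(4)=-3; μ^(5)=-59

((0, 0, 2, 0, 0); (1, 0, 0, 0, 0); (3, 3, 0, 0, 0); (0, 0, 0, 1, 0); (0, 0, 0, 0, 4))


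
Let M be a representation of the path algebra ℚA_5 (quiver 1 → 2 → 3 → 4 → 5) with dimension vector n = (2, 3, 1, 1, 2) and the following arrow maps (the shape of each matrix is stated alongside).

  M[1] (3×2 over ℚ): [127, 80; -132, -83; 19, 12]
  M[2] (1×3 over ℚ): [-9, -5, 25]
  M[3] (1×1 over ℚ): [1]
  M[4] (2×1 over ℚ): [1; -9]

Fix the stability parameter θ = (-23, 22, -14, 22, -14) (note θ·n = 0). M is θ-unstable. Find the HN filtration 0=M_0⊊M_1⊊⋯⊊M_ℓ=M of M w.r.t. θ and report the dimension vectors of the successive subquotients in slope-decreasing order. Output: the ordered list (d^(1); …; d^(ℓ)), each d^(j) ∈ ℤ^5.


Barcode: M ≅ I[1,2], I[1,5], I[2,2], I[5,5]. HN layers by μ_θ (4 steps, strictly decreasing):
  μ^(1)=22; μ^(2)=4; μ^(3)=-14; μ^(4)=-23

((0, 2, 0, 0, 0); (0, 1, 1, 1, 1); (0, 0, 0, 0, 1); (2, 0, 0, 0, 0))


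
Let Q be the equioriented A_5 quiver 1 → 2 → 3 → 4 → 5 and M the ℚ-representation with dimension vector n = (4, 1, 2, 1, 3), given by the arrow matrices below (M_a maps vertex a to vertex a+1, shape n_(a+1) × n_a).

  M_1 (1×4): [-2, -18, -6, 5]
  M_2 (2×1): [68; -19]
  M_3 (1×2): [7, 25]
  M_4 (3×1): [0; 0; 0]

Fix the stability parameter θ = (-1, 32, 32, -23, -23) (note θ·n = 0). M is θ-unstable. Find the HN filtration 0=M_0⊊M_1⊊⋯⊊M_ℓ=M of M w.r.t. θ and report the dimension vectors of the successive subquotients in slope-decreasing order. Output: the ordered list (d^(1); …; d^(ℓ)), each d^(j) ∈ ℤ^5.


Barcode: M ≅ I[1,1]^3, I[1,4], I[3,3], I[5,5]^3. HN layers by μ_θ (4 steps, strictly decreasing):
  μ^(1)=32; μ^(2)=41/3; μ^(3)=-1; μ^(4)=-23

((0, 0, 1, 0, 0); (0, 1, 1, 1, 0); (4, 0, 0, 0, 0); (0, 0, 0, 0, 3))


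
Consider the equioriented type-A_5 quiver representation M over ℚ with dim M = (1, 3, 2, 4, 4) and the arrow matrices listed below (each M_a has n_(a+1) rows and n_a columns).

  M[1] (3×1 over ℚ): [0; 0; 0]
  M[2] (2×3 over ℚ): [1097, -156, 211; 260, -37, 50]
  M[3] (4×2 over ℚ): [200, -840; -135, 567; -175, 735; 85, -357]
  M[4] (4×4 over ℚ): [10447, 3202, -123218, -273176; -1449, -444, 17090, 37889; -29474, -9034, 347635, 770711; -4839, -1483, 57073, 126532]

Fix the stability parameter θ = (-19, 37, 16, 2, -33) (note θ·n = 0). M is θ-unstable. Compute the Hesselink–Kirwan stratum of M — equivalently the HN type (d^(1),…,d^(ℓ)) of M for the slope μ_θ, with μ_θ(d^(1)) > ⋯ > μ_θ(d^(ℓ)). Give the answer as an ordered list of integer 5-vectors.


Via rank(M_{q-1}∘⋯∘M_p): M ≅ I[1,1], I[2,2], I[2,3], I[2,5], I[4,5]^3.
μ_θ-semistable layers: μ^(1)=37; μ^(2)=53/2; μ^(3)=11/2; μ^(4)=-31/2; μ^(5)=-19

((0, 1, 0, 0, 0); (0, 1, 1, 0, 0); (0, 1, 1, 1, 1); (0, 0, 0, 3, 3); (1, 0, 0, 0, 0))


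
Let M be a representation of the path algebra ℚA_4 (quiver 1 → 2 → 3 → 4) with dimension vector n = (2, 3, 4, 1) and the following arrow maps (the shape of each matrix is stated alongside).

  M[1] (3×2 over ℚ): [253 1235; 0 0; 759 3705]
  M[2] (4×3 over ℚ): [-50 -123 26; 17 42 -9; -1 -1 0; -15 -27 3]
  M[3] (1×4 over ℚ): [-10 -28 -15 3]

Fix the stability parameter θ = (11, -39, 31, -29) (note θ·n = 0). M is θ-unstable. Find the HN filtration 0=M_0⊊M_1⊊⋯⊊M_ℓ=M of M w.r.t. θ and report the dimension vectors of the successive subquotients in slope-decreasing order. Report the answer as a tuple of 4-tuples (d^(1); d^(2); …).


Interval decomposition of M: I[1,1], I[1,4], I[2,3]^2, I[3,3].
HN type (ℓ=5): μ^(1)=31; μ^(2)=11; μ^(3)=1; μ^(4)=-14; μ^(5)=-39

((0, 0, 3, 0); (1, 0, 0, 0); (0, 0, 1, 1); (1, 1, 0, 0); (0, 2, 0, 0))


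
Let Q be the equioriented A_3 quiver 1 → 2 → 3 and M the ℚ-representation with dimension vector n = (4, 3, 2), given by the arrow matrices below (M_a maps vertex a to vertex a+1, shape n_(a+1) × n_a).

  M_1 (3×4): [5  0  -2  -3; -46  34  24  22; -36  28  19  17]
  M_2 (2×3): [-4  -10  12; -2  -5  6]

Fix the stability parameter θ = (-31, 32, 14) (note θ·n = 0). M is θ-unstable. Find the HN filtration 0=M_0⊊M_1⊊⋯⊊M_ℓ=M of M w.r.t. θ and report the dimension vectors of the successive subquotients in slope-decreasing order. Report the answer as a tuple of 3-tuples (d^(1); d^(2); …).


Via rank(M_{q-1}∘⋯∘M_p): M ≅ I[1,1], I[1,2]^2, I[1,3], I[3,3].
μ_θ-semistable layers: μ^(1)=32; μ^(2)=23; μ^(3)=14; μ^(4)=-31

((0, 2, 0); (0, 1, 1); (0, 0, 1); (4, 0, 0))


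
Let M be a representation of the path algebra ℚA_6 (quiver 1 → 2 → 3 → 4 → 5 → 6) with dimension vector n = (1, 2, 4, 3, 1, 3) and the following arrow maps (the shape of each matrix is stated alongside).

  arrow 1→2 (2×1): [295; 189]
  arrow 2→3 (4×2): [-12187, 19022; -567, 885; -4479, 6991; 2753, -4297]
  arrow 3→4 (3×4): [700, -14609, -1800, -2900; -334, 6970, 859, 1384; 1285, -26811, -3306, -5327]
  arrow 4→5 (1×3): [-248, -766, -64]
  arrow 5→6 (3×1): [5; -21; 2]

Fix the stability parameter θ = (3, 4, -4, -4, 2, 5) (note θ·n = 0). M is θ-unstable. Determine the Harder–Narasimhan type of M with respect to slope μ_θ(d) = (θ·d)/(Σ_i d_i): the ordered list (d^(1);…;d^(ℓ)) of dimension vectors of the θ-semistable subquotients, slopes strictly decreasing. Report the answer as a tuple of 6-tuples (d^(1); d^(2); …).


Interval decomposition of M: I[1,4], I[2,6], I[3,3], I[3,4], I[6,6]^2.
HN type (ℓ=5): μ^(1)=5; μ^(2)=2; μ^(3)=-1/4; μ^(4)=-4/3; μ^(5)=-4

((0, 0, 0, 0, 0, 3); (0, 0, 0, 0, 1, 0); (1, 1, 1, 1, 0, 0); (0, 1, 1, 1, 0, 0); (0, 0, 2, 1, 0, 0))


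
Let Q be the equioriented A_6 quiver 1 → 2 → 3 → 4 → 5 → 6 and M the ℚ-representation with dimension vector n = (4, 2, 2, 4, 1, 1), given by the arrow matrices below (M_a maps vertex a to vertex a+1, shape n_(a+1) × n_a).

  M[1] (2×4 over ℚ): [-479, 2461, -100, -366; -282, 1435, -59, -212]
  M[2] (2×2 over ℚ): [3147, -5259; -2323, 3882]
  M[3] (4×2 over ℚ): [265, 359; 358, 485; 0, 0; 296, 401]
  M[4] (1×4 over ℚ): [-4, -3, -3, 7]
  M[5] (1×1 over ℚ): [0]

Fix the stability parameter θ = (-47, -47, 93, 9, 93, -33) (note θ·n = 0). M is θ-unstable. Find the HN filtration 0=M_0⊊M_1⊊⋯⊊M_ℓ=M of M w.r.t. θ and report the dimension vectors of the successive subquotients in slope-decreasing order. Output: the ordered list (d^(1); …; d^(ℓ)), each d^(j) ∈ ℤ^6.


Barcode: M ≅ I[1,1]^2, I[1,4], I[1,5], I[4,4]^2, I[6,6]. HN layers by μ_θ (5 steps, strictly decreasing):
  μ^(1)=93; μ^(2)=51; μ^(3)=9; μ^(4)=-33; μ^(5)=-47

((0, 0, 0, 0, 1, 0); (0, 0, 2, 2, 0, 0); (0, 0, 0, 2, 0, 0); (0, 0, 0, 0, 0, 1); (4, 2, 0, 0, 0, 0))


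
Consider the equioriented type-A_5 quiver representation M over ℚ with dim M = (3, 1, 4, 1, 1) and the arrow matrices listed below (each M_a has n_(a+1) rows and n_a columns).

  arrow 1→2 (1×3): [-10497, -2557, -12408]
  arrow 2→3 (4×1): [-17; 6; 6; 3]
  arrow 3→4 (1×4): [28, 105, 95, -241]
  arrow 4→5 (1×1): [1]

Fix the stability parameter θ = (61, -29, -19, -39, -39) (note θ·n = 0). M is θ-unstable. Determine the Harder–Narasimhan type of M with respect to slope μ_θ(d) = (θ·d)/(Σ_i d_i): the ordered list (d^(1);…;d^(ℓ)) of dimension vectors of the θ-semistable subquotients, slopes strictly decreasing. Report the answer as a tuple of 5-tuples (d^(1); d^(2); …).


Barcode: M ≅ I[1,1]^2, I[1,5], I[3,3]^3. HN layers by μ_θ (3 steps, strictly decreasing):
  μ^(1)=61; μ^(2)=-13; μ^(3)=-19

((2, 0, 0, 0, 0); (1, 1, 1, 1, 1); (0, 0, 3, 0, 0))


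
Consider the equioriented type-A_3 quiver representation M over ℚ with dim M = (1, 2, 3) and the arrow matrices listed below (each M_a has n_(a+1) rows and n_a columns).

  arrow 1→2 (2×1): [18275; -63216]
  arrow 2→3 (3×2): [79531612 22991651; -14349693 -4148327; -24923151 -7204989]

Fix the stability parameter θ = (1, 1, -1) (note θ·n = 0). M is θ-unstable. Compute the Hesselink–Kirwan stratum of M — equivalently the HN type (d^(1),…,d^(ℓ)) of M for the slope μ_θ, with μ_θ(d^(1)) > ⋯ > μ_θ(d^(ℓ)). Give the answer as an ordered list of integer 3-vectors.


Via rank(M_{q-1}∘⋯∘M_p): M ≅ I[1,3], I[2,3], I[3,3].
μ_θ-semistable layers: μ^(1)=1/3; μ^(2)=0; μ^(3)=-1

((1, 1, 1); (0, 1, 1); (0, 0, 1))


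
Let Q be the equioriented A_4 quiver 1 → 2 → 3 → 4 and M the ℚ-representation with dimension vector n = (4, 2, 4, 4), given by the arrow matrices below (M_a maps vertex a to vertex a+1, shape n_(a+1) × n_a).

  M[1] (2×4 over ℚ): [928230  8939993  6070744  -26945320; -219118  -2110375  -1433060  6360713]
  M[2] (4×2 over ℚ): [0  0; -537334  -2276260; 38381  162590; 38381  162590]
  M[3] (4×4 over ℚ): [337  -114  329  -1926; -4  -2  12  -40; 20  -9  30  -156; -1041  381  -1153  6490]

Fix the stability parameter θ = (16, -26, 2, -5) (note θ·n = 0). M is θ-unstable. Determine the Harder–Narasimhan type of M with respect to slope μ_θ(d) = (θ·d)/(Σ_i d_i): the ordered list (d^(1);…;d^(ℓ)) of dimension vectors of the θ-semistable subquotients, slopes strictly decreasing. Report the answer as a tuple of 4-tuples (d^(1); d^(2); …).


Barcode: M ≅ I[1,1]^2, I[1,2], I[1,4], I[3,4]^3. HN layers by μ_θ (3 steps, strictly decreasing):
  μ^(1)=16; μ^(2)=-3/2; μ^(3)=-5

((2, 0, 0, 0); (0, 0, 4, 4); (2, 2, 0, 0))


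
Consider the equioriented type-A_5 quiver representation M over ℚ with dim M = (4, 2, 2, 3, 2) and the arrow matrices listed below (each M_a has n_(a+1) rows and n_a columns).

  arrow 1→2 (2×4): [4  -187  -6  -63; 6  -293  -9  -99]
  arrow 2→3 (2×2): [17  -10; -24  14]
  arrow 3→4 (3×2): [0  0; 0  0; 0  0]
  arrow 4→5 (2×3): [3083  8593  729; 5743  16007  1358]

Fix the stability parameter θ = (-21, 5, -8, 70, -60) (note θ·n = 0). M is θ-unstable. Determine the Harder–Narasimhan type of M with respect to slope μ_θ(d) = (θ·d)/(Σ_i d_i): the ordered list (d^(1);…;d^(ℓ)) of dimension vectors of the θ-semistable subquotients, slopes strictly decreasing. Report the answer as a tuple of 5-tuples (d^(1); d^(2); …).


Interval decomposition of M: I[1,1]^2, I[1,3]^2, I[4,4], I[4,5]^2.
HN type (ℓ=4): μ^(1)=70; μ^(2)=5; μ^(3)=-3/2; μ^(4)=-21

((0, 0, 0, 1, 0); (0, 0, 0, 2, 2); (0, 2, 2, 0, 0); (4, 0, 0, 0, 0))


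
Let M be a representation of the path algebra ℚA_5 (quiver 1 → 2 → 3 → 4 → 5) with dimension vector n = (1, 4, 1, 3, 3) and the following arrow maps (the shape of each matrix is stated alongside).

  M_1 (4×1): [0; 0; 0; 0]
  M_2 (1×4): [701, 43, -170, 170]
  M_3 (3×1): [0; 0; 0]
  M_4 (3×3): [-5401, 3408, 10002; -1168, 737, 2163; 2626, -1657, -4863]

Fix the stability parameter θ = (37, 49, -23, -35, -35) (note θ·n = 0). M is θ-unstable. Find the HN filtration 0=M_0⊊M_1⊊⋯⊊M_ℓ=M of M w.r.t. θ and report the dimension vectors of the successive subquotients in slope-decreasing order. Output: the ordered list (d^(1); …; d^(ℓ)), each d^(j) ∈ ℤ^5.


Interval decomposition of M: I[1,1], I[2,2]^3, I[2,3], I[4,4], I[4,5]^2, I[5,5].
HN type (ℓ=4): μ^(1)=49; μ^(2)=37; μ^(3)=13; μ^(4)=-35

((0, 3, 0, 0, 0); (1, 0, 0, 0, 0); (0, 1, 1, 0, 0); (0, 0, 0, 3, 3))


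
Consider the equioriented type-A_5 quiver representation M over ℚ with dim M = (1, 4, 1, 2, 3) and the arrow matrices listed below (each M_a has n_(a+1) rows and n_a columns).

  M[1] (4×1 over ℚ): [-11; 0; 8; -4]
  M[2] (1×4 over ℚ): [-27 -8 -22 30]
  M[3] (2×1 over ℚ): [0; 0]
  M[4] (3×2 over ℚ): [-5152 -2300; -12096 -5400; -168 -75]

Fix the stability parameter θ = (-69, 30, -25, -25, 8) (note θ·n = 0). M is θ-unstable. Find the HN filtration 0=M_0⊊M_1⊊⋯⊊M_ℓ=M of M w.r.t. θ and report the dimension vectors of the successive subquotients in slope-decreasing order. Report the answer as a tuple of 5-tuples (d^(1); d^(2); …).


Barcode: M ≅ I[1,3], I[2,2]^3, I[4,4], I[4,5], I[5,5]^2. HN layers by μ_θ (5 steps, strictly decreasing):
  μ^(1)=30; μ^(2)=8; μ^(3)=5/2; μ^(4)=-25; μ^(5)=-69

((0, 3, 0, 0, 0); (0, 0, 0, 0, 3); (0, 1, 1, 0, 0); (0, 0, 0, 2, 0); (1, 0, 0, 0, 0))


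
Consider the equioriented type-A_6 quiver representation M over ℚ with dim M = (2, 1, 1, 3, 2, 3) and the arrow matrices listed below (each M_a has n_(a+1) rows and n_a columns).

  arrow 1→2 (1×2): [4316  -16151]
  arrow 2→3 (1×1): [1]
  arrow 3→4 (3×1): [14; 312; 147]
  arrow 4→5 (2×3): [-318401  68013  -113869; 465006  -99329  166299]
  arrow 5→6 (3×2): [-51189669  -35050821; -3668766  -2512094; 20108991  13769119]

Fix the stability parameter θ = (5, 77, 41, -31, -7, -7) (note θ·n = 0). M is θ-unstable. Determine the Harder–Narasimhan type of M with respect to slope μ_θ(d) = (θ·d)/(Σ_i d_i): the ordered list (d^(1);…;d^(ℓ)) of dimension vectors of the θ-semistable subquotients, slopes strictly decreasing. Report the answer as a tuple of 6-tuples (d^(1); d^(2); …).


Via rank(M_{q-1}∘⋯∘M_p): M ≅ I[1,1], I[1,5], I[4,4], I[4,6], I[6,6]^2.
μ_θ-semistable layers: μ^(1)=20; μ^(2)=5; μ^(3)=-7; μ^(4)=-31

((0, 1, 1, 1, 1, 0); (2, 0, 0, 0, 0, 0); (0, 0, 0, 0, 1, 3); (0, 0, 0, 2, 0, 0))


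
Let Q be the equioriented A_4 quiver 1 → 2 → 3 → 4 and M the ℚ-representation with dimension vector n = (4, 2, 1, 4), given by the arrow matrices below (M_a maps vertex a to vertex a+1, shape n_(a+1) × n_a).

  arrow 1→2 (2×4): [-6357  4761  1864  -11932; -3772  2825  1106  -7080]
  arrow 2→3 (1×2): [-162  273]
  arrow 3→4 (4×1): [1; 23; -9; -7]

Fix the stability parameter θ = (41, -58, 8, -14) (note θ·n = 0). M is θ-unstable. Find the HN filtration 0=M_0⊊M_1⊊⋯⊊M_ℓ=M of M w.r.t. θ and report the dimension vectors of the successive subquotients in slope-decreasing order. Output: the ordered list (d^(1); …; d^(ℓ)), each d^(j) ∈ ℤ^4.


Interval decomposition of M: I[1,1]^2, I[1,2], I[1,4], I[4,4]^3.
HN type (ℓ=4): μ^(1)=41; μ^(2)=-3; μ^(3)=-17/2; μ^(4)=-14

((2, 0, 0, 0); (0, 0, 1, 1); (2, 2, 0, 0); (0, 0, 0, 3))


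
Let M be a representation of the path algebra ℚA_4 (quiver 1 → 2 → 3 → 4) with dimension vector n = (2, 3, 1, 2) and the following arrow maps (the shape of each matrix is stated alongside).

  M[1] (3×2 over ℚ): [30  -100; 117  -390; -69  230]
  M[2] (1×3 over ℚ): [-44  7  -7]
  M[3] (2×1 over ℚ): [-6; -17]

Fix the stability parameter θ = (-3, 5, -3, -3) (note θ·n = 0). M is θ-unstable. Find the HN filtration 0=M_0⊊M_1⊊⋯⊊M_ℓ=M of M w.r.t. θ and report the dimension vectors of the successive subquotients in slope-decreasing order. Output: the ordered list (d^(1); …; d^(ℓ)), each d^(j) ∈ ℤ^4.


Interval decomposition of M: I[1,1], I[1,4], I[2,2]^2, I[4,4].
HN type (ℓ=3): μ^(1)=5; μ^(2)=-1/3; μ^(3)=-3

((0, 2, 0, 0); (0, 1, 1, 1); (2, 0, 0, 1))


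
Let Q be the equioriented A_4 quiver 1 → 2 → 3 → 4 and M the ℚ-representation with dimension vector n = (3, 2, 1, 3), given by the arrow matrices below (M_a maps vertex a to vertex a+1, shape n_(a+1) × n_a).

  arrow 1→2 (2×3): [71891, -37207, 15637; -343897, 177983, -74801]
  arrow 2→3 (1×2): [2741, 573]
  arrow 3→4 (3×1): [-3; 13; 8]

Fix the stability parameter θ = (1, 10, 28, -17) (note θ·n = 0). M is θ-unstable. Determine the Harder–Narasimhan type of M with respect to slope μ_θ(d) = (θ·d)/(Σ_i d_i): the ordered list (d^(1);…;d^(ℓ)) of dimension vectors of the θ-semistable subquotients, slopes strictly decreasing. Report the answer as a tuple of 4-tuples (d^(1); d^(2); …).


Via rank(M_{q-1}∘⋯∘M_p): M ≅ I[1,1], I[1,2], I[1,4], I[4,4]^2.
μ_θ-semistable layers: μ^(1)=10; μ^(2)=7; μ^(3)=1; μ^(4)=-17

((0, 1, 0, 0); (0, 1, 1, 1); (3, 0, 0, 0); (0, 0, 0, 2))
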